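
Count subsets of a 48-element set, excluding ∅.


Total subsets = 2^n = 2^48 = 281474976710656
Non-empty subsets exclude the empty set: 2^n - 1
= 281474976710656 - 1
= 281474976710655

Number of non-empty subsets = 281474976710655


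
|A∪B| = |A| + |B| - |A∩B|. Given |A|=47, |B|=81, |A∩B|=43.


|A ∪ B| = |A| + |B| - |A ∩ B|
= 47 + 81 - 43
= 85

|A ∪ B| = 85


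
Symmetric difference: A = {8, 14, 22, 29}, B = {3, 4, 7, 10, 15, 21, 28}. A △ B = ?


A △ B = (A \ B) ∪ (B \ A) = elements in exactly one of A or B
A \ B = {8, 14, 22, 29}
B \ A = {3, 4, 7, 10, 15, 21, 28}
A △ B = {3, 4, 7, 8, 10, 14, 15, 21, 22, 28, 29}

A △ B = {3, 4, 7, 8, 10, 14, 15, 21, 22, 28, 29}


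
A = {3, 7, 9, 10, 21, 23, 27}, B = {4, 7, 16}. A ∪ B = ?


A ∪ B = all elements in A or B (or both)
A = {3, 7, 9, 10, 21, 23, 27}
B = {4, 7, 16}
A ∪ B = {3, 4, 7, 9, 10, 16, 21, 23, 27}

A ∪ B = {3, 4, 7, 9, 10, 16, 21, 23, 27}


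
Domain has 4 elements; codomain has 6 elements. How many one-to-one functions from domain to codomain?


An injection sends each of |A| = 4 inputs to a distinct output in B.
# injections = |B|·(|B|-1)·…·(|B|-|A|+1) = 6! / (6 - 4)!
= 6 × 5 × 4 × 3
= 360

Number of injections = 360


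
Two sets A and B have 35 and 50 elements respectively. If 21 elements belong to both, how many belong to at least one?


|A ∪ B| = |A| + |B| - |A ∩ B|
= 35 + 50 - 21
= 64

|A ∪ B| = 64


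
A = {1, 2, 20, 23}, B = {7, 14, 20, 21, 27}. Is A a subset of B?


A ⊆ B means every element of A is in B.
Elements in A not in B: {1, 2, 23}
So A ⊄ B.

No, A ⊄ B


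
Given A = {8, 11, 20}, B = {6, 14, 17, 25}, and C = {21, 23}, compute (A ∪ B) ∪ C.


A ∪ B = {6, 8, 11, 14, 17, 20, 25}
(A ∪ B) ∪ C = {6, 8, 11, 14, 17, 20, 21, 23, 25}

A ∪ B ∪ C = {6, 8, 11, 14, 17, 20, 21, 23, 25}


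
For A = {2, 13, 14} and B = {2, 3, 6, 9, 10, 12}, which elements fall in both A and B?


A = {2, 13, 14}
B = {2, 3, 6, 9, 10, 12}
Region: in both A and B
Elements: {2}

Elements in both A and B: {2}


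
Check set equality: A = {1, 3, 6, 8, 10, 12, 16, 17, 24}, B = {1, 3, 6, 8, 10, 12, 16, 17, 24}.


Two sets are equal iff they have exactly the same elements.
A = {1, 3, 6, 8, 10, 12, 16, 17, 24}
B = {1, 3, 6, 8, 10, 12, 16, 17, 24}
Same elements → A = B

Yes, A = B


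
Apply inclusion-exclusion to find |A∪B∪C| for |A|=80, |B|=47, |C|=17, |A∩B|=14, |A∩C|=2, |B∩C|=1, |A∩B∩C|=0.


|A∪B∪C| = |A|+|B|+|C| - |A∩B|-|A∩C|-|B∩C| + |A∩B∩C|
= 80+47+17 - 14-2-1 + 0
= 144 - 17 + 0
= 127

|A ∪ B ∪ C| = 127


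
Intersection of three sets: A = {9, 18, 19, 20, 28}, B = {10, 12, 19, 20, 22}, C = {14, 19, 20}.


A ∩ B = {19, 20}
(A ∩ B) ∩ C = {19, 20}

A ∩ B ∩ C = {19, 20}


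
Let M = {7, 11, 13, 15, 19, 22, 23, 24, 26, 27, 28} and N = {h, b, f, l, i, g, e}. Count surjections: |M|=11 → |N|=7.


n = |M| = 11, k = |N| = 7. Surjections via inclusion-exclusion:
S(n,k) = Σ(-1)^i × C(k,i) × (k-i)^n, i=0 to k
i=0: (-1)^0×C(7,0)×7^11 = 1977326743
i=1: (-1)^1×C(7,1)×6^11 = -2539579392
i=2: (-1)^2×C(7,2)×5^11 = 1025390625
i=3: (-1)^3×C(7,3)×4^11 = -146800640
i=4: (-1)^4×C(7,4)×3^11 = 6200145
i=5: (-1)^5×C(7,5)×2^11 = -43008
i=6: (-1)^6×C(7,6)×1^11 = 7
i=7: (-1)^7×C(7,7)×0^11 = 0
Total = 322494480

Number of surjections = 322494480


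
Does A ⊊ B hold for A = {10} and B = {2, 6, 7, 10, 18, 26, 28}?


A ⊂ B requires: A ⊆ B AND A ≠ B.
A ⊆ B? Yes
A = B? No
A ⊂ B: Yes (A is a proper subset of B)

Yes, A ⊂ B


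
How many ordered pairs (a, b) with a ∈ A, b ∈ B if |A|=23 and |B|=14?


|A × B| = |A| × |B|
= 23 × 14
= 322

|A × B| = 322


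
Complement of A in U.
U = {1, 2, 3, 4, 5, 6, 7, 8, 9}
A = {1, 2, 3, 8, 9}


Aᶜ = U \ A = elements in U but not in A
U = {1, 2, 3, 4, 5, 6, 7, 8, 9}
A = {1, 2, 3, 8, 9}
Aᶜ = {4, 5, 6, 7}

Aᶜ = {4, 5, 6, 7}


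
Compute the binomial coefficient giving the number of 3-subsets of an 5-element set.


C(n,k) = n! / (k!(n-k)!)
C(5,3) = 5! / (3!2!)
= 10

C(5,3) = 10


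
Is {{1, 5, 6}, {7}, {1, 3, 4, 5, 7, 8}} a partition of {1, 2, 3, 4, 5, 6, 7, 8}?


A partition requires: (1) non-empty parts, (2) pairwise disjoint, (3) union = U
Parts: {1, 5, 6}, {7}, {1, 3, 4, 5, 7, 8}
Union of parts: {1, 3, 4, 5, 6, 7, 8}
U = {1, 2, 3, 4, 5, 6, 7, 8}
All non-empty? True
Pairwise disjoint? False
Covers U? False

No, not a valid partition


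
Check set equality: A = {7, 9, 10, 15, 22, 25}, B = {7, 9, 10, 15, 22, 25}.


Two sets are equal iff they have exactly the same elements.
A = {7, 9, 10, 15, 22, 25}
B = {7, 9, 10, 15, 22, 25}
Same elements → A = B

Yes, A = B


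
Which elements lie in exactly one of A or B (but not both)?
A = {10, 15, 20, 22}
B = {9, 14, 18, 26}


A △ B = (A \ B) ∪ (B \ A) = elements in exactly one of A or B
A \ B = {10, 15, 20, 22}
B \ A = {9, 14, 18, 26}
A △ B = {9, 10, 14, 15, 18, 20, 22, 26}

A △ B = {9, 10, 14, 15, 18, 20, 22, 26}


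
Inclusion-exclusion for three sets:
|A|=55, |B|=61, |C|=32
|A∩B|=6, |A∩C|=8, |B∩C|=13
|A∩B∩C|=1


|A∪B∪C| = |A|+|B|+|C| - |A∩B|-|A∩C|-|B∩C| + |A∩B∩C|
= 55+61+32 - 6-8-13 + 1
= 148 - 27 + 1
= 122

|A ∪ B ∪ C| = 122


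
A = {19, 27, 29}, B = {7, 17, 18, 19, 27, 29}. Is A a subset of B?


A ⊆ B means every element of A is in B.
All elements of A are in B.
So A ⊆ B.

Yes, A ⊆ B


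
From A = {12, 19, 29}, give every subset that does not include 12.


A subset of A that omits 12 is a subset of A \ {12}, so there are 2^(n-1) = 2^2 = 4 of them.
Subsets excluding 12: ∅, {19}, {29}, {19, 29}

Subsets excluding 12 (4 total): ∅, {19}, {29}, {19, 29}


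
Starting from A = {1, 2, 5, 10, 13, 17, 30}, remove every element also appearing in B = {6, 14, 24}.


A \ B = elements in A but not in B
A = {1, 2, 5, 10, 13, 17, 30}
B = {6, 14, 24}
Remove from A any elements in B
A \ B = {1, 2, 5, 10, 13, 17, 30}

A \ B = {1, 2, 5, 10, 13, 17, 30}


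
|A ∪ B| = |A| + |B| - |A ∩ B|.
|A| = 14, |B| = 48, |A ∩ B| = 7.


|A ∪ B| = |A| + |B| - |A ∩ B|
= 14 + 48 - 7
= 55

|A ∪ B| = 55


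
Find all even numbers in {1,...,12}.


Checking each candidate:
Condition: even numbers in {1,...,12}
Result = {2, 4, 6, 8, 10, 12}

{2, 4, 6, 8, 10, 12}


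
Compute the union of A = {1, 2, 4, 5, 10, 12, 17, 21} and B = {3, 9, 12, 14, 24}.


A ∪ B = all elements in A or B (or both)
A = {1, 2, 4, 5, 10, 12, 17, 21}
B = {3, 9, 12, 14, 24}
A ∪ B = {1, 2, 3, 4, 5, 9, 10, 12, 14, 17, 21, 24}

A ∪ B = {1, 2, 3, 4, 5, 9, 10, 12, 14, 17, 21, 24}


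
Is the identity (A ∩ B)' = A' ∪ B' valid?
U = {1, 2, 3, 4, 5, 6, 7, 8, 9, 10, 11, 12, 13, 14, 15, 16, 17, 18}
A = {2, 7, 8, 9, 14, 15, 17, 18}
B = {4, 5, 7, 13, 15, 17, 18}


LHS: A ∩ B = {7, 15, 17, 18}
(A ∩ B)' = U \ (A ∩ B) = {1, 2, 3, 4, 5, 6, 8, 9, 10, 11, 12, 13, 14, 16}
A' = {1, 3, 4, 5, 6, 10, 11, 12, 13, 16}, B' = {1, 2, 3, 6, 8, 9, 10, 11, 12, 14, 16}
Claimed RHS: A' ∪ B' = {1, 2, 3, 4, 5, 6, 8, 9, 10, 11, 12, 13, 14, 16}
Identity is VALID: LHS = RHS = {1, 2, 3, 4, 5, 6, 8, 9, 10, 11, 12, 13, 14, 16} ✓

Identity is valid. (A ∩ B)' = A' ∪ B' = {1, 2, 3, 4, 5, 6, 8, 9, 10, 11, 12, 13, 14, 16}


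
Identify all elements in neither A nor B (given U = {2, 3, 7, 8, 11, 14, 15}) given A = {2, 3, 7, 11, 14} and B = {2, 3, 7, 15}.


A = {2, 3, 7, 11, 14}
B = {2, 3, 7, 15}
Region: in neither A nor B (given U = {2, 3, 7, 8, 11, 14, 15})
Elements: {8}

Elements in neither A nor B (given U = {2, 3, 7, 8, 11, 14, 15}): {8}


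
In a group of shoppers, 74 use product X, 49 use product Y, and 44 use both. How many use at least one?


|A ∪ B| = |A| + |B| - |A ∩ B|
= 74 + 49 - 44
= 79

|A ∪ B| = 79


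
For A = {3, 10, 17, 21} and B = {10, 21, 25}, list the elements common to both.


A ∩ B = elements in both A and B
A = {3, 10, 17, 21}
B = {10, 21, 25}
A ∩ B = {10, 21}

A ∩ B = {10, 21}


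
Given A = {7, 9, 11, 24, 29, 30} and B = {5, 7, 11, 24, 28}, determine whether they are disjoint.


Disjoint means A ∩ B = ∅.
A ∩ B = {7, 11, 24}
A ∩ B ≠ ∅, so A and B are NOT disjoint.

No, A and B are not disjoint (A ∩ B = {7, 11, 24})


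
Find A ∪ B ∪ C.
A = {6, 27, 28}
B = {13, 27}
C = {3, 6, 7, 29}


A ∪ B = {6, 13, 27, 28}
(A ∪ B) ∪ C = {3, 6, 7, 13, 27, 28, 29}

A ∪ B ∪ C = {3, 6, 7, 13, 27, 28, 29}


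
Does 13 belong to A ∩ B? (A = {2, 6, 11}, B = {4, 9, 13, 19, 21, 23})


A = {2, 6, 11}, B = {4, 9, 13, 19, 21, 23}
A ∩ B = elements in both A and B
A ∩ B = ∅
Checking if 13 ∈ A ∩ B
13 is not in A ∩ B → False

13 ∉ A ∩ B


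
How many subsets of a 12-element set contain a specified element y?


Subsets of A containing y correspond to subsets of A \ {y}, which has 11 elements.
Count = 2^(n-1) = 2^11
= 2048

Number of subsets containing y = 2048


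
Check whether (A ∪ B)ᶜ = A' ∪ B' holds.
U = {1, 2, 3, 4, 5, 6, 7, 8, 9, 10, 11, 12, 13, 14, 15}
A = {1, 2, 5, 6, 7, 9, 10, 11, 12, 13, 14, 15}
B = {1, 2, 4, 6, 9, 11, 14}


LHS: A ∪ B = {1, 2, 4, 5, 6, 7, 9, 10, 11, 12, 13, 14, 15}
(A ∪ B)' = U \ (A ∪ B) = {3, 8}
A' = {3, 4, 8}, B' = {3, 5, 7, 8, 10, 12, 13, 15}
Claimed RHS: A' ∪ B' = {3, 4, 5, 7, 8, 10, 12, 13, 15}
Identity is INVALID: LHS = {3, 8} but the RHS claimed here equals {3, 4, 5, 7, 8, 10, 12, 13, 15}. The correct form is (A ∪ B)' = A' ∩ B'.

Identity is invalid: (A ∪ B)' = {3, 8} but A' ∪ B' = {3, 4, 5, 7, 8, 10, 12, 13, 15}. The correct De Morgan law is (A ∪ B)' = A' ∩ B'.


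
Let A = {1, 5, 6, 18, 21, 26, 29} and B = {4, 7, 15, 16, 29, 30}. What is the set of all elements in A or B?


A ∪ B = all elements in A or B (or both)
A = {1, 5, 6, 18, 21, 26, 29}
B = {4, 7, 15, 16, 29, 30}
A ∪ B = {1, 4, 5, 6, 7, 15, 16, 18, 21, 26, 29, 30}

A ∪ B = {1, 4, 5, 6, 7, 15, 16, 18, 21, 26, 29, 30}


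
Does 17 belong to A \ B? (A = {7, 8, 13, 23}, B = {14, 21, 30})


A = {7, 8, 13, 23}, B = {14, 21, 30}
A \ B = elements in A but not in B
A \ B = {7, 8, 13, 23}
Checking if 17 ∈ A \ B
17 is not in A \ B → False

17 ∉ A \ B


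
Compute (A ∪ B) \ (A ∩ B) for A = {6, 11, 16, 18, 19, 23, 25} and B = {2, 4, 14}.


A △ B = (A \ B) ∪ (B \ A) = elements in exactly one of A or B
A \ B = {6, 11, 16, 18, 19, 23, 25}
B \ A = {2, 4, 14}
A △ B = {2, 4, 6, 11, 14, 16, 18, 19, 23, 25}

A △ B = {2, 4, 6, 11, 14, 16, 18, 19, 23, 25}


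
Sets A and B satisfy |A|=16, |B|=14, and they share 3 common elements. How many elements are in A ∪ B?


|A ∪ B| = |A| + |B| - |A ∩ B|
= 16 + 14 - 3
= 27

|A ∪ B| = 27


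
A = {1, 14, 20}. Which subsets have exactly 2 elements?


|A| = 3, so A has C(3,2) = 3 subsets of size 2.
Enumerate by choosing 2 elements from A at a time:
{1, 14}, {1, 20}, {14, 20}

2-element subsets (3 total): {1, 14}, {1, 20}, {14, 20}


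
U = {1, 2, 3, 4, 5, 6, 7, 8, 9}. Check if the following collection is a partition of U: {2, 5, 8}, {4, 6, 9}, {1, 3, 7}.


A partition requires: (1) non-empty parts, (2) pairwise disjoint, (3) union = U
Parts: {2, 5, 8}, {4, 6, 9}, {1, 3, 7}
Union of parts: {1, 2, 3, 4, 5, 6, 7, 8, 9}
U = {1, 2, 3, 4, 5, 6, 7, 8, 9}
All non-empty? True
Pairwise disjoint? True
Covers U? True

Yes, valid partition


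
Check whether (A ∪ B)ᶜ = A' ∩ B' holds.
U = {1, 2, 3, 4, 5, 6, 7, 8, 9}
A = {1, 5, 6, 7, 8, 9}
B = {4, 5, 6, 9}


LHS: A ∪ B = {1, 4, 5, 6, 7, 8, 9}
(A ∪ B)' = U \ (A ∪ B) = {2, 3}
A' = {2, 3, 4}, B' = {1, 2, 3, 7, 8}
Claimed RHS: A' ∩ B' = {2, 3}
Identity is VALID: LHS = RHS = {2, 3} ✓

Identity is valid. (A ∪ B)' = A' ∩ B' = {2, 3}


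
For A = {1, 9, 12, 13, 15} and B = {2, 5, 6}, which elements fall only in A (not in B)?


A = {1, 9, 12, 13, 15}
B = {2, 5, 6}
Region: only in A (not in B)
Elements: {1, 9, 12, 13, 15}

Elements only in A (not in B): {1, 9, 12, 13, 15}


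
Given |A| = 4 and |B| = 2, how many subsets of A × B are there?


A relation from A to B is any subset of A × B.
|A × B| = 4 × 2 = 8
# relations = 2^|A × B| = 2^8 = 256

Number of relations = 256


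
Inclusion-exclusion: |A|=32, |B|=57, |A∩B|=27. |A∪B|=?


|A ∪ B| = |A| + |B| - |A ∩ B|
= 32 + 57 - 27
= 62

|A ∪ B| = 62


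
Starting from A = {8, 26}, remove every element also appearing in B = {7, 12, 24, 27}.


A \ B = elements in A but not in B
A = {8, 26}
B = {7, 12, 24, 27}
Remove from A any elements in B
A \ B = {8, 26}

A \ B = {8, 26}


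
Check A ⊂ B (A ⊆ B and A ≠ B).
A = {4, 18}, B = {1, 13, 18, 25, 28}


A ⊂ B requires: A ⊆ B AND A ≠ B.
A ⊆ B? No
A ⊄ B, so A is not a proper subset.

No, A is not a proper subset of B


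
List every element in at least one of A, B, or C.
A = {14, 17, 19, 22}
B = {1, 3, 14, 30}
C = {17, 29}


A ∪ B = {1, 3, 14, 17, 19, 22, 30}
(A ∪ B) ∪ C = {1, 3, 14, 17, 19, 22, 29, 30}

A ∪ B ∪ C = {1, 3, 14, 17, 19, 22, 29, 30}


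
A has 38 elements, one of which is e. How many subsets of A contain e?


Subsets of A containing e correspond to subsets of A \ {e}, which has 37 elements.
Count = 2^(n-1) = 2^37
= 137438953472

Number of subsets containing e = 137438953472


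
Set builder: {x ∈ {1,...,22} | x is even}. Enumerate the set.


Checking each candidate:
Condition: even numbers in {1,...,22}
Result = {2, 4, 6, 8, 10, 12, 14, 16, 18, 20, 22}

{2, 4, 6, 8, 10, 12, 14, 16, 18, 20, 22}


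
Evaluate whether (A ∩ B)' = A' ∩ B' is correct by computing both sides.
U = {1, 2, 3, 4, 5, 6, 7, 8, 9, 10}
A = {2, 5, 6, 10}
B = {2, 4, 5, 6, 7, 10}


LHS: A ∩ B = {2, 5, 6, 10}
(A ∩ B)' = U \ (A ∩ B) = {1, 3, 4, 7, 8, 9}
A' = {1, 3, 4, 7, 8, 9}, B' = {1, 3, 8, 9}
Claimed RHS: A' ∩ B' = {1, 3, 8, 9}
Identity is INVALID: LHS = {1, 3, 4, 7, 8, 9} but the RHS claimed here equals {1, 3, 8, 9}. The correct form is (A ∩ B)' = A' ∪ B'.

Identity is invalid: (A ∩ B)' = {1, 3, 4, 7, 8, 9} but A' ∩ B' = {1, 3, 8, 9}. The correct De Morgan law is (A ∩ B)' = A' ∪ B'.


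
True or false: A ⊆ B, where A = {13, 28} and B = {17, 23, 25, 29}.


A ⊆ B means every element of A is in B.
Elements in A not in B: {13, 28}
So A ⊄ B.

No, A ⊄ B


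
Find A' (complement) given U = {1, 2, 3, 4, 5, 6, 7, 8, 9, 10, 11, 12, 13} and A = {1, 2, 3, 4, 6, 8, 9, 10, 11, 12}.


Aᶜ = U \ A = elements in U but not in A
U = {1, 2, 3, 4, 5, 6, 7, 8, 9, 10, 11, 12, 13}
A = {1, 2, 3, 4, 6, 8, 9, 10, 11, 12}
Aᶜ = {5, 7, 13}

Aᶜ = {5, 7, 13}


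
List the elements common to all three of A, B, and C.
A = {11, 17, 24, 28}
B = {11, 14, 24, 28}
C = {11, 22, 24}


A ∩ B = {11, 24, 28}
(A ∩ B) ∩ C = {11, 24}

A ∩ B ∩ C = {11, 24}


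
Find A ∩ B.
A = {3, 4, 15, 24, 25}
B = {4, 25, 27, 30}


A ∩ B = elements in both A and B
A = {3, 4, 15, 24, 25}
B = {4, 25, 27, 30}
A ∩ B = {4, 25}

A ∩ B = {4, 25}


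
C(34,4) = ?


C(n,k) = n! / (k!(n-k)!)
C(34,4) = 34! / (4!30!)
= 46376

C(34,4) = 46376


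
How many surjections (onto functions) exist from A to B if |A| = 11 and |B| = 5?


n = |A| = 11, k = |B| = 5. Surjections via inclusion-exclusion:
S(n,k) = Σ(-1)^i × C(k,i) × (k-i)^n, i=0 to k
i=0: (-1)^0×C(5,0)×5^11 = 48828125
i=1: (-1)^1×C(5,1)×4^11 = -20971520
i=2: (-1)^2×C(5,2)×3^11 = 1771470
i=3: (-1)^3×C(5,3)×2^11 = -20480
i=4: (-1)^4×C(5,4)×1^11 = 5
i=5: (-1)^5×C(5,5)×0^11 = 0
Total = 29607600

Number of surjections = 29607600


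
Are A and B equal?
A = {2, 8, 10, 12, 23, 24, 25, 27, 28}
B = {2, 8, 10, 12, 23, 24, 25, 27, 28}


Two sets are equal iff they have exactly the same elements.
A = {2, 8, 10, 12, 23, 24, 25, 27, 28}
B = {2, 8, 10, 12, 23, 24, 25, 27, 28}
Same elements → A = B

Yes, A = B


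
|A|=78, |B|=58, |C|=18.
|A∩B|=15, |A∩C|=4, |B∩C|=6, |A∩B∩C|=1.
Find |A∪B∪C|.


|A∪B∪C| = |A|+|B|+|C| - |A∩B|-|A∩C|-|B∩C| + |A∩B∩C|
= 78+58+18 - 15-4-6 + 1
= 154 - 25 + 1
= 130

|A ∪ B ∪ C| = 130


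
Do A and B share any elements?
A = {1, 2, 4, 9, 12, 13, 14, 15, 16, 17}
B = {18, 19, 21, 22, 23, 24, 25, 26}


Disjoint means A ∩ B = ∅.
A ∩ B = ∅
A ∩ B = ∅, so A and B are disjoint.

No — A and B share no elements (A ∩ B = ∅), so they are disjoint


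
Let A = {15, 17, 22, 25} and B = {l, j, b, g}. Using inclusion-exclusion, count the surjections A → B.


n = |A| = 4, k = |B| = 4. Surjections via inclusion-exclusion:
S(n,k) = Σ(-1)^i × C(k,i) × (k-i)^n, i=0 to k
i=0: (-1)^0×C(4,0)×4^4 = 256
i=1: (-1)^1×C(4,1)×3^4 = -324
i=2: (-1)^2×C(4,2)×2^4 = 96
i=3: (-1)^3×C(4,3)×1^4 = -4
i=4: (-1)^4×C(4,4)×0^4 = 0
Total = 24

Number of surjections = 24


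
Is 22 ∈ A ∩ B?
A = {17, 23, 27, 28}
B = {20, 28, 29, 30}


A = {17, 23, 27, 28}, B = {20, 28, 29, 30}
A ∩ B = elements in both A and B
A ∩ B = {28}
Checking if 22 ∈ A ∩ B
22 is not in A ∩ B → False

22 ∉ A ∩ B


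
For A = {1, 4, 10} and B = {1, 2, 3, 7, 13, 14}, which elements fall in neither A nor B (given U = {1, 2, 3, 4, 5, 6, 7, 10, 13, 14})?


A = {1, 4, 10}
B = {1, 2, 3, 7, 13, 14}
Region: in neither A nor B (given U = {1, 2, 3, 4, 5, 6, 7, 10, 13, 14})
Elements: {5, 6}

Elements in neither A nor B (given U = {1, 2, 3, 4, 5, 6, 7, 10, 13, 14}): {5, 6}


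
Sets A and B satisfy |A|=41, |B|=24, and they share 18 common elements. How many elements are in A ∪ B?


|A ∪ B| = |A| + |B| - |A ∩ B|
= 41 + 24 - 18
= 47

|A ∪ B| = 47


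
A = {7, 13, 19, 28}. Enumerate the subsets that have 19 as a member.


A subset of A contains 19 iff the remaining 3 elements form any subset of A \ {19}.
Count: 2^(n-1) = 2^3 = 8
Subsets containing 19: {19}, {7, 19}, {13, 19}, {19, 28}, {7, 13, 19}, {7, 19, 28}, {13, 19, 28}, {7, 13, 19, 28}

Subsets containing 19 (8 total): {19}, {7, 19}, {13, 19}, {19, 28}, {7, 13, 19}, {7, 19, 28}, {13, 19, 28}, {7, 13, 19, 28}


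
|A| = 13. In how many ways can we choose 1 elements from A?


C(n,k) = n! / (k!(n-k)!)
C(13,1) = 13! / (1!12!)
= 13

C(13,1) = 13


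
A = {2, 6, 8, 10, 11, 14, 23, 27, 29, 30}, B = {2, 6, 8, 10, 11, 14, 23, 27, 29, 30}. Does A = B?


Two sets are equal iff they have exactly the same elements.
A = {2, 6, 8, 10, 11, 14, 23, 27, 29, 30}
B = {2, 6, 8, 10, 11, 14, 23, 27, 29, 30}
Same elements → A = B

Yes, A = B


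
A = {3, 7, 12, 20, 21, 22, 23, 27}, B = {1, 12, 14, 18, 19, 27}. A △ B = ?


A △ B = (A \ B) ∪ (B \ A) = elements in exactly one of A or B
A \ B = {3, 7, 20, 21, 22, 23}
B \ A = {1, 14, 18, 19}
A △ B = {1, 3, 7, 14, 18, 19, 20, 21, 22, 23}

A △ B = {1, 3, 7, 14, 18, 19, 20, 21, 22, 23}


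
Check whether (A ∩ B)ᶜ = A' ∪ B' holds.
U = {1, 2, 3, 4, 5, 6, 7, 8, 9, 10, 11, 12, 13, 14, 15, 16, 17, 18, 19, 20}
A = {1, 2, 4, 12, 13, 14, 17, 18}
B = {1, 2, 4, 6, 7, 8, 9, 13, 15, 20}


LHS: A ∩ B = {1, 2, 4, 13}
(A ∩ B)' = U \ (A ∩ B) = {3, 5, 6, 7, 8, 9, 10, 11, 12, 14, 15, 16, 17, 18, 19, 20}
A' = {3, 5, 6, 7, 8, 9, 10, 11, 15, 16, 19, 20}, B' = {3, 5, 10, 11, 12, 14, 16, 17, 18, 19}
Claimed RHS: A' ∪ B' = {3, 5, 6, 7, 8, 9, 10, 11, 12, 14, 15, 16, 17, 18, 19, 20}
Identity is VALID: LHS = RHS = {3, 5, 6, 7, 8, 9, 10, 11, 12, 14, 15, 16, 17, 18, 19, 20} ✓

Identity is valid. (A ∩ B)' = A' ∪ B' = {3, 5, 6, 7, 8, 9, 10, 11, 12, 14, 15, 16, 17, 18, 19, 20}


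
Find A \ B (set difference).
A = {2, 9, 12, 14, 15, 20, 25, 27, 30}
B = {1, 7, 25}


A \ B = elements in A but not in B
A = {2, 9, 12, 14, 15, 20, 25, 27, 30}
B = {1, 7, 25}
Remove from A any elements in B
A \ B = {2, 9, 12, 14, 15, 20, 27, 30}

A \ B = {2, 9, 12, 14, 15, 20, 27, 30}


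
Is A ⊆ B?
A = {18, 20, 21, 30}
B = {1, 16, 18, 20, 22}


A ⊆ B means every element of A is in B.
Elements in A not in B: {21, 30}
So A ⊄ B.

No, A ⊄ B


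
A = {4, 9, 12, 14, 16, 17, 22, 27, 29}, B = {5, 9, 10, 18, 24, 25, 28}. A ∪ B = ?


A ∪ B = all elements in A or B (or both)
A = {4, 9, 12, 14, 16, 17, 22, 27, 29}
B = {5, 9, 10, 18, 24, 25, 28}
A ∪ B = {4, 5, 9, 10, 12, 14, 16, 17, 18, 22, 24, 25, 27, 28, 29}

A ∪ B = {4, 5, 9, 10, 12, 14, 16, 17, 18, 22, 24, 25, 27, 28, 29}


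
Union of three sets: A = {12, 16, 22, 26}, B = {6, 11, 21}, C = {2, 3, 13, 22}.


A ∪ B = {6, 11, 12, 16, 21, 22, 26}
(A ∪ B) ∪ C = {2, 3, 6, 11, 12, 13, 16, 21, 22, 26}

A ∪ B ∪ C = {2, 3, 6, 11, 12, 13, 16, 21, 22, 26}


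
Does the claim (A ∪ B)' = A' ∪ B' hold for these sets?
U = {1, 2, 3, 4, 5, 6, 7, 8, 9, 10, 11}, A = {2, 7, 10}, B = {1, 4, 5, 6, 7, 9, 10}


LHS: A ∪ B = {1, 2, 4, 5, 6, 7, 9, 10}
(A ∪ B)' = U \ (A ∪ B) = {3, 8, 11}
A' = {1, 3, 4, 5, 6, 8, 9, 11}, B' = {2, 3, 8, 11}
Claimed RHS: A' ∪ B' = {1, 2, 3, 4, 5, 6, 8, 9, 11}
Identity is INVALID: LHS = {3, 8, 11} but the RHS claimed here equals {1, 2, 3, 4, 5, 6, 8, 9, 11}. The correct form is (A ∪ B)' = A' ∩ B'.

Identity is invalid: (A ∪ B)' = {3, 8, 11} but A' ∪ B' = {1, 2, 3, 4, 5, 6, 8, 9, 11}. The correct De Morgan law is (A ∪ B)' = A' ∩ B'.


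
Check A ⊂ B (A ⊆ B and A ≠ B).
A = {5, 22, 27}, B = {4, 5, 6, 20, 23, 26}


A ⊂ B requires: A ⊆ B AND A ≠ B.
A ⊆ B? No
A ⊄ B, so A is not a proper subset.

No, A is not a proper subset of B


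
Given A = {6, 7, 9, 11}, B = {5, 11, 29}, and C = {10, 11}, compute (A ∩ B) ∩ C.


A ∩ B = {11}
(A ∩ B) ∩ C = {11}

A ∩ B ∩ C = {11}


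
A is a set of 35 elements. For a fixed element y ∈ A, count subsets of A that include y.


Subsets of A containing y correspond to subsets of A \ {y}, which has 34 elements.
Count = 2^(n-1) = 2^34
= 17179869184

Number of subsets containing y = 17179869184


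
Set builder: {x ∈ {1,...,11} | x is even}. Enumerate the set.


Checking each candidate:
Condition: even numbers in {1,...,11}
Result = {2, 4, 6, 8, 10}

{2, 4, 6, 8, 10}


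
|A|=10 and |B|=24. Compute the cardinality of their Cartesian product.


|A × B| = |A| × |B|
= 10 × 24
= 240

|A × B| = 240


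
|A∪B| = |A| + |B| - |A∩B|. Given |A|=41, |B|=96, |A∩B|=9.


|A ∪ B| = |A| + |B| - |A ∩ B|
= 41 + 96 - 9
= 128

|A ∪ B| = 128


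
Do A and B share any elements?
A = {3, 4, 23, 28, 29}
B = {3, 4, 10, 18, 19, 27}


Disjoint means A ∩ B = ∅.
A ∩ B = {3, 4}
A ∩ B ≠ ∅, so A and B are NOT disjoint.

Yes — A and B share the element(s) of A ∩ B = {3, 4}, so they are not disjoint


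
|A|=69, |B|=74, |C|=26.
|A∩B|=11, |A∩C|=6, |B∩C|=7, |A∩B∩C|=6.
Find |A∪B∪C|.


|A∪B∪C| = |A|+|B|+|C| - |A∩B|-|A∩C|-|B∩C| + |A∩B∩C|
= 69+74+26 - 11-6-7 + 6
= 169 - 24 + 6
= 151

|A ∪ B ∪ C| = 151


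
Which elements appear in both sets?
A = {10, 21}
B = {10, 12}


A ∩ B = elements in both A and B
A = {10, 21}
B = {10, 12}
A ∩ B = {10}

A ∩ B = {10}


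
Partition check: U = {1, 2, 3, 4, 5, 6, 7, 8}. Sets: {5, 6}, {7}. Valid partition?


A partition requires: (1) non-empty parts, (2) pairwise disjoint, (3) union = U
Parts: {5, 6}, {7}
Union of parts: {5, 6, 7}
U = {1, 2, 3, 4, 5, 6, 7, 8}
All non-empty? True
Pairwise disjoint? True
Covers U? False

No, not a valid partition


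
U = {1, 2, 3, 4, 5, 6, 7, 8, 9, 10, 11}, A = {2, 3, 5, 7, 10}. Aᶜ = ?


Aᶜ = U \ A = elements in U but not in A
U = {1, 2, 3, 4, 5, 6, 7, 8, 9, 10, 11}
A = {2, 3, 5, 7, 10}
Aᶜ = {1, 4, 6, 8, 9, 11}

Aᶜ = {1, 4, 6, 8, 9, 11}


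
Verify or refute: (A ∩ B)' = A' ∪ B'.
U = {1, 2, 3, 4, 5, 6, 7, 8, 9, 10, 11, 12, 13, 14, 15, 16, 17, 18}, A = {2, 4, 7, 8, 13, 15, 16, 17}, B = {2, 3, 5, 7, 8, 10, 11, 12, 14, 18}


LHS: A ∩ B = {2, 7, 8}
(A ∩ B)' = U \ (A ∩ B) = {1, 3, 4, 5, 6, 9, 10, 11, 12, 13, 14, 15, 16, 17, 18}
A' = {1, 3, 5, 6, 9, 10, 11, 12, 14, 18}, B' = {1, 4, 6, 9, 13, 15, 16, 17}
Claimed RHS: A' ∪ B' = {1, 3, 4, 5, 6, 9, 10, 11, 12, 13, 14, 15, 16, 17, 18}
Identity is VALID: LHS = RHS = {1, 3, 4, 5, 6, 9, 10, 11, 12, 13, 14, 15, 16, 17, 18} ✓

Identity is valid. (A ∩ B)' = A' ∪ B' = {1, 3, 4, 5, 6, 9, 10, 11, 12, 13, 14, 15, 16, 17, 18}


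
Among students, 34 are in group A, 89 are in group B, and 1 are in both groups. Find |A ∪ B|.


|A ∪ B| = |A| + |B| - |A ∩ B|
= 34 + 89 - 1
= 122

|A ∪ B| = 122


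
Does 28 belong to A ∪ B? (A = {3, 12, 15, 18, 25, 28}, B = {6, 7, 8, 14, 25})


A = {3, 12, 15, 18, 25, 28}, B = {6, 7, 8, 14, 25}
A ∪ B = all elements in A or B
A ∪ B = {3, 6, 7, 8, 12, 14, 15, 18, 25, 28}
Checking if 28 ∈ A ∪ B
28 is in A ∪ B → True

28 ∈ A ∪ B


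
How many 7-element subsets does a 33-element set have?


C(n,k) = n! / (k!(n-k)!)
C(33,7) = 33! / (7!26!)
= 4272048

C(33,7) = 4272048


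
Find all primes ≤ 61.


Checking each candidate:
Condition: primes ≤ 61
Result = {2, 3, 5, 7, 11, 13, 17, 19, 23, 29, 31, 37, 41, 43, 47, 53, 59, 61}

{2, 3, 5, 7, 11, 13, 17, 19, 23, 29, 31, 37, 41, 43, 47, 53, 59, 61}


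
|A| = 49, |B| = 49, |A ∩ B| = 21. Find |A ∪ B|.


|A ∪ B| = |A| + |B| - |A ∩ B|
= 49 + 49 - 21
= 77

|A ∪ B| = 77


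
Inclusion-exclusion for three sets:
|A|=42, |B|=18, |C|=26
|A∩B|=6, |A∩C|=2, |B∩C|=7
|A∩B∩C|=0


|A∪B∪C| = |A|+|B|+|C| - |A∩B|-|A∩C|-|B∩C| + |A∩B∩C|
= 42+18+26 - 6-2-7 + 0
= 86 - 15 + 0
= 71

|A ∪ B ∪ C| = 71


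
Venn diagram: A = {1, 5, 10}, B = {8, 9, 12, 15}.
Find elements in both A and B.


A = {1, 5, 10}
B = {8, 9, 12, 15}
Region: in both A and B
Elements: ∅

Elements in both A and B: ∅


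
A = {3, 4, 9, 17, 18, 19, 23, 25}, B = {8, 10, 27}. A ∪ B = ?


A ∪ B = all elements in A or B (or both)
A = {3, 4, 9, 17, 18, 19, 23, 25}
B = {8, 10, 27}
A ∪ B = {3, 4, 8, 9, 10, 17, 18, 19, 23, 25, 27}

A ∪ B = {3, 4, 8, 9, 10, 17, 18, 19, 23, 25, 27}


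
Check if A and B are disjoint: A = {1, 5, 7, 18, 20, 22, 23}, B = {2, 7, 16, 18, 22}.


Disjoint means A ∩ B = ∅.
A ∩ B = {7, 18, 22}
A ∩ B ≠ ∅, so A and B are NOT disjoint.

No, A and B are not disjoint (A ∩ B = {7, 18, 22})


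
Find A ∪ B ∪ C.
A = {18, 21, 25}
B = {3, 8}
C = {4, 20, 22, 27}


A ∪ B = {3, 8, 18, 21, 25}
(A ∪ B) ∪ C = {3, 4, 8, 18, 20, 21, 22, 25, 27}

A ∪ B ∪ C = {3, 4, 8, 18, 20, 21, 22, 25, 27}


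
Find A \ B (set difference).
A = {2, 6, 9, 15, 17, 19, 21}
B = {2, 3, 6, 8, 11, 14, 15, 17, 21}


A \ B = elements in A but not in B
A = {2, 6, 9, 15, 17, 19, 21}
B = {2, 3, 6, 8, 11, 14, 15, 17, 21}
Remove from A any elements in B
A \ B = {9, 19}

A \ B = {9, 19}


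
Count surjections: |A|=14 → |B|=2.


n = |A| = 14, k = |B| = 2. Surjections via inclusion-exclusion:
S(n,k) = Σ(-1)^i × C(k,i) × (k-i)^n, i=0 to k
i=0: (-1)^0×C(2,0)×2^14 = 16384
i=1: (-1)^1×C(2,1)×1^14 = -2
i=2: (-1)^2×C(2,2)×0^14 = 0
Total = 16382

Number of surjections = 16382


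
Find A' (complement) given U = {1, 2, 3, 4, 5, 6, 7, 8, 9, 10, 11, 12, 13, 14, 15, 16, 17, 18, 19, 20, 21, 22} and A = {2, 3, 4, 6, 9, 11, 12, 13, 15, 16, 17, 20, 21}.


Aᶜ = U \ A = elements in U but not in A
U = {1, 2, 3, 4, 5, 6, 7, 8, 9, 10, 11, 12, 13, 14, 15, 16, 17, 18, 19, 20, 21, 22}
A = {2, 3, 4, 6, 9, 11, 12, 13, 15, 16, 17, 20, 21}
Aᶜ = {1, 5, 7, 8, 10, 14, 18, 19, 22}

Aᶜ = {1, 5, 7, 8, 10, 14, 18, 19, 22}


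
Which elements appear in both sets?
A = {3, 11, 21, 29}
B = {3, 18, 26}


A ∩ B = elements in both A and B
A = {3, 11, 21, 29}
B = {3, 18, 26}
A ∩ B = {3}

A ∩ B = {3}


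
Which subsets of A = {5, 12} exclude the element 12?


A subset of A that omits 12 is a subset of A \ {12}, so there are 2^(n-1) = 2^1 = 2 of them.
Subsets excluding 12: ∅, {5}

Subsets excluding 12 (2 total): ∅, {5}


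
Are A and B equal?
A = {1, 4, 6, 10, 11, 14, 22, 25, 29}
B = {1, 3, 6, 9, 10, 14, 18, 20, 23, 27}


Two sets are equal iff they have exactly the same elements.
A = {1, 4, 6, 10, 11, 14, 22, 25, 29}
B = {1, 3, 6, 9, 10, 14, 18, 20, 23, 27}
Differences: {3, 4, 9, 11, 18, 20, 22, 23, 25, 27, 29}
A ≠ B

No, A ≠ B


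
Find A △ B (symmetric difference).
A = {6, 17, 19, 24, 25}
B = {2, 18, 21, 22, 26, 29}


A △ B = (A \ B) ∪ (B \ A) = elements in exactly one of A or B
A \ B = {6, 17, 19, 24, 25}
B \ A = {2, 18, 21, 22, 26, 29}
A △ B = {2, 6, 17, 18, 19, 21, 22, 24, 25, 26, 29}

A △ B = {2, 6, 17, 18, 19, 21, 22, 24, 25, 26, 29}


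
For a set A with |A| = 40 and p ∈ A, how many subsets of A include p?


Subsets of A containing p correspond to subsets of A \ {p}, which has 39 elements.
Count = 2^(n-1) = 2^39
= 549755813888

Number of subsets containing p = 549755813888


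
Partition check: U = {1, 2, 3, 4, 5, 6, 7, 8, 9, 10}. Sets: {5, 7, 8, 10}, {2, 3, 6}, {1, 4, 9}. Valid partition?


A partition requires: (1) non-empty parts, (2) pairwise disjoint, (3) union = U
Parts: {5, 7, 8, 10}, {2, 3, 6}, {1, 4, 9}
Union of parts: {1, 2, 3, 4, 5, 6, 7, 8, 9, 10}
U = {1, 2, 3, 4, 5, 6, 7, 8, 9, 10}
All non-empty? True
Pairwise disjoint? True
Covers U? True

Yes, valid partition


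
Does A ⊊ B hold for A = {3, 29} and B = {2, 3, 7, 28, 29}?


A ⊂ B requires: A ⊆ B AND A ≠ B.
A ⊆ B? Yes
A = B? No
A ⊂ B: Yes (A is a proper subset of B)

Yes, A ⊂ B


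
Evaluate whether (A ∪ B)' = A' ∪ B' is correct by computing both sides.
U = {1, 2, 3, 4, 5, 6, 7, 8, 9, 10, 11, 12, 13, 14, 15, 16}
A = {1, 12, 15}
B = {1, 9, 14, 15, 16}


LHS: A ∪ B = {1, 9, 12, 14, 15, 16}
(A ∪ B)' = U \ (A ∪ B) = {2, 3, 4, 5, 6, 7, 8, 10, 11, 13}
A' = {2, 3, 4, 5, 6, 7, 8, 9, 10, 11, 13, 14, 16}, B' = {2, 3, 4, 5, 6, 7, 8, 10, 11, 12, 13}
Claimed RHS: A' ∪ B' = {2, 3, 4, 5, 6, 7, 8, 9, 10, 11, 12, 13, 14, 16}
Identity is INVALID: LHS = {2, 3, 4, 5, 6, 7, 8, 10, 11, 13} but the RHS claimed here equals {2, 3, 4, 5, 6, 7, 8, 9, 10, 11, 12, 13, 14, 16}. The correct form is (A ∪ B)' = A' ∩ B'.

Identity is invalid: (A ∪ B)' = {2, 3, 4, 5, 6, 7, 8, 10, 11, 13} but A' ∪ B' = {2, 3, 4, 5, 6, 7, 8, 9, 10, 11, 12, 13, 14, 16}. The correct De Morgan law is (A ∪ B)' = A' ∩ B'.


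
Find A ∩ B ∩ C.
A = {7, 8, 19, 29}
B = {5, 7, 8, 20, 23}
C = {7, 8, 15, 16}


A ∩ B = {7, 8}
(A ∩ B) ∩ C = {7, 8}

A ∩ B ∩ C = {7, 8}


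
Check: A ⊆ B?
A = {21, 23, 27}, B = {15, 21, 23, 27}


A ⊆ B means every element of A is in B.
All elements of A are in B.
So A ⊆ B.

Yes, A ⊆ B


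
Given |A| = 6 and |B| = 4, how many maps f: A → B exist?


Each of |A| = 6 inputs maps to any of |B| = 4 outputs.
# functions = |B|^|A| = 4^6
= 4096

Number of functions = 4096


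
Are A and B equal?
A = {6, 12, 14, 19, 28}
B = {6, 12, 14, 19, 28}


Two sets are equal iff they have exactly the same elements.
A = {6, 12, 14, 19, 28}
B = {6, 12, 14, 19, 28}
Same elements → A = B

Yes, A = B


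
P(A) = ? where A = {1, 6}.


|A| = 2, so |P(A)| = 2^2 = 4
Enumerate subsets by cardinality (0 to 2):
∅, {1}, {6}, {1, 6}

P(A) has 4 subsets: ∅, {1}, {6}, {1, 6}


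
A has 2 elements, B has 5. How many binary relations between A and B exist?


A relation from A to B is any subset of A × B.
|A × B| = 2 × 5 = 10
# relations = 2^|A × B| = 2^10 = 1024

Number of relations = 1024


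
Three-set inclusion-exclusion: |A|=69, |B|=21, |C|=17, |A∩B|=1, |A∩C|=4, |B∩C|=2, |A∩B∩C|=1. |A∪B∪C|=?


|A∪B∪C| = |A|+|B|+|C| - |A∩B|-|A∩C|-|B∩C| + |A∩B∩C|
= 69+21+17 - 1-4-2 + 1
= 107 - 7 + 1
= 101

|A ∪ B ∪ C| = 101


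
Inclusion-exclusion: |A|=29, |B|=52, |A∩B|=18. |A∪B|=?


|A ∪ B| = |A| + |B| - |A ∩ B|
= 29 + 52 - 18
= 63

|A ∪ B| = 63


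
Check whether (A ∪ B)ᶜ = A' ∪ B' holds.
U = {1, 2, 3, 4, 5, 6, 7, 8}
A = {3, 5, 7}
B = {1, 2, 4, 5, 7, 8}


LHS: A ∪ B = {1, 2, 3, 4, 5, 7, 8}
(A ∪ B)' = U \ (A ∪ B) = {6}
A' = {1, 2, 4, 6, 8}, B' = {3, 6}
Claimed RHS: A' ∪ B' = {1, 2, 3, 4, 6, 8}
Identity is INVALID: LHS = {6} but the RHS claimed here equals {1, 2, 3, 4, 6, 8}. The correct form is (A ∪ B)' = A' ∩ B'.

Identity is invalid: (A ∪ B)' = {6} but A' ∪ B' = {1, 2, 3, 4, 6, 8}. The correct De Morgan law is (A ∪ B)' = A' ∩ B'.


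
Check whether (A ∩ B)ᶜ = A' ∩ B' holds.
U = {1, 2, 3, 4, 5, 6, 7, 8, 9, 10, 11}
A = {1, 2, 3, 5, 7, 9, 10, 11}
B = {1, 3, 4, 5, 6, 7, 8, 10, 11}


LHS: A ∩ B = {1, 3, 5, 7, 10, 11}
(A ∩ B)' = U \ (A ∩ B) = {2, 4, 6, 8, 9}
A' = {4, 6, 8}, B' = {2, 9}
Claimed RHS: A' ∩ B' = ∅
Identity is INVALID: LHS = {2, 4, 6, 8, 9} but the RHS claimed here equals ∅. The correct form is (A ∩ B)' = A' ∪ B'.

Identity is invalid: (A ∩ B)' = {2, 4, 6, 8, 9} but A' ∩ B' = ∅. The correct De Morgan law is (A ∩ B)' = A' ∪ B'.


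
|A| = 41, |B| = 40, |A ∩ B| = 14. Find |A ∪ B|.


|A ∪ B| = |A| + |B| - |A ∩ B|
= 41 + 40 - 14
= 67

|A ∪ B| = 67


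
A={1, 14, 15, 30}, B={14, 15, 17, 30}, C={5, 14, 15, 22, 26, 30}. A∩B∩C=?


A ∩ B = {14, 15, 30}
(A ∩ B) ∩ C = {14, 15, 30}

A ∩ B ∩ C = {14, 15, 30}


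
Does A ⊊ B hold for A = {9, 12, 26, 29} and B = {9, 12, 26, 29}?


A ⊂ B requires: A ⊆ B AND A ≠ B.
A ⊆ B? Yes
A = B? Yes
A = B, so A is not a PROPER subset.

No, A is not a proper subset of B


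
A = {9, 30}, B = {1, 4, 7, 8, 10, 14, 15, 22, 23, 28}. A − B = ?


A \ B = elements in A but not in B
A = {9, 30}
B = {1, 4, 7, 8, 10, 14, 15, 22, 23, 28}
Remove from A any elements in B
A \ B = {9, 30}

A \ B = {9, 30}


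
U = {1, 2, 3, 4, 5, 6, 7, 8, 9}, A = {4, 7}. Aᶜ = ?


Aᶜ = U \ A = elements in U but not in A
U = {1, 2, 3, 4, 5, 6, 7, 8, 9}
A = {4, 7}
Aᶜ = {1, 2, 3, 5, 6, 8, 9}

Aᶜ = {1, 2, 3, 5, 6, 8, 9}


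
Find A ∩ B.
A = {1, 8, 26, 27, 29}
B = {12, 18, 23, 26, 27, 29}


A ∩ B = elements in both A and B
A = {1, 8, 26, 27, 29}
B = {12, 18, 23, 26, 27, 29}
A ∩ B = {26, 27, 29}

A ∩ B = {26, 27, 29}


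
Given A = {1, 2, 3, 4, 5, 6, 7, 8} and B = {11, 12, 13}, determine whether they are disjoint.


Disjoint means A ∩ B = ∅.
A ∩ B = ∅
A ∩ B = ∅, so A and B are disjoint.

Yes, A and B are disjoint


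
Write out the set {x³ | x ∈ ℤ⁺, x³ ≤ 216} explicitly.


Checking each candidate:
Condition: positive perfect cubes ≤ 216
Result = {1, 8, 27, 64, 125, 216}

{1, 8, 27, 64, 125, 216}


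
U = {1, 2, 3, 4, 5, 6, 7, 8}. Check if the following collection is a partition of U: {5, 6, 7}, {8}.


A partition requires: (1) non-empty parts, (2) pairwise disjoint, (3) union = U
Parts: {5, 6, 7}, {8}
Union of parts: {5, 6, 7, 8}
U = {1, 2, 3, 4, 5, 6, 7, 8}
All non-empty? True
Pairwise disjoint? True
Covers U? False

No, not a valid partition


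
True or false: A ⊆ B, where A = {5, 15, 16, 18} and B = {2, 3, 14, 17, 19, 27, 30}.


A ⊆ B means every element of A is in B.
Elements in A not in B: {5, 15, 16, 18}
So A ⊄ B.

No, A ⊄ B


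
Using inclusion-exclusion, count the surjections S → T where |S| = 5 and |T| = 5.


n = |S| = 5, k = |T| = 5. Surjections via inclusion-exclusion:
S(n,k) = Σ(-1)^i × C(k,i) × (k-i)^n, i=0 to k
i=0: (-1)^0×C(5,0)×5^5 = 3125
i=1: (-1)^1×C(5,1)×4^5 = -5120
i=2: (-1)^2×C(5,2)×3^5 = 2430
i=3: (-1)^3×C(5,3)×2^5 = -320
i=4: (-1)^4×C(5,4)×1^5 = 5
i=5: (-1)^5×C(5,5)×0^5 = 0
Total = 120

Number of surjections = 120


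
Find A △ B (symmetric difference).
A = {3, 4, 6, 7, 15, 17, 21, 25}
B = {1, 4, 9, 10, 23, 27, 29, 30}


A △ B = (A \ B) ∪ (B \ A) = elements in exactly one of A or B
A \ B = {3, 6, 7, 15, 17, 21, 25}
B \ A = {1, 9, 10, 23, 27, 29, 30}
A △ B = {1, 3, 6, 7, 9, 10, 15, 17, 21, 23, 25, 27, 29, 30}

A △ B = {1, 3, 6, 7, 9, 10, 15, 17, 21, 23, 25, 27, 29, 30}


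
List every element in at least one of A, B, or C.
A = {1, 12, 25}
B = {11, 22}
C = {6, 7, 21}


A ∪ B = {1, 11, 12, 22, 25}
(A ∪ B) ∪ C = {1, 6, 7, 11, 12, 21, 22, 25}

A ∪ B ∪ C = {1, 6, 7, 11, 12, 21, 22, 25}


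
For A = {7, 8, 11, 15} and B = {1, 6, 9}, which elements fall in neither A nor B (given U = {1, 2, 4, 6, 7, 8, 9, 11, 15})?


A = {7, 8, 11, 15}
B = {1, 6, 9}
Region: in neither A nor B (given U = {1, 2, 4, 6, 7, 8, 9, 11, 15})
Elements: {2, 4}

Elements in neither A nor B (given U = {1, 2, 4, 6, 7, 8, 9, 11, 15}): {2, 4}


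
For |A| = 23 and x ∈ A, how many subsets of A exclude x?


Subsets of A avoiding x are subsets of A \ {x}, which has 22 elements.
Count = 2^(n-1) = 2^22
= 4194304

Number of subsets avoiding x = 4194304


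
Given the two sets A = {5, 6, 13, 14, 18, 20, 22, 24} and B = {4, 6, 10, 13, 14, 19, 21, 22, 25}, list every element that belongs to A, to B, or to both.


A ∪ B = all elements in A or B (or both)
A = {5, 6, 13, 14, 18, 20, 22, 24}
B = {4, 6, 10, 13, 14, 19, 21, 22, 25}
A ∪ B = {4, 5, 6, 10, 13, 14, 18, 19, 20, 21, 22, 24, 25}

A ∪ B = {4, 5, 6, 10, 13, 14, 18, 19, 20, 21, 22, 24, 25}


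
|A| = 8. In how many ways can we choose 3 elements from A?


C(n,k) = n! / (k!(n-k)!)
C(8,3) = 8! / (3!5!)
= 56

C(8,3) = 56


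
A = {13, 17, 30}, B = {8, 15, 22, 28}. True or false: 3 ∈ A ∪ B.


A = {13, 17, 30}, B = {8, 15, 22, 28}
A ∪ B = all elements in A or B
A ∪ B = {8, 13, 15, 17, 22, 28, 30}
Checking if 3 ∈ A ∪ B
3 is not in A ∪ B → False

3 ∉ A ∪ B


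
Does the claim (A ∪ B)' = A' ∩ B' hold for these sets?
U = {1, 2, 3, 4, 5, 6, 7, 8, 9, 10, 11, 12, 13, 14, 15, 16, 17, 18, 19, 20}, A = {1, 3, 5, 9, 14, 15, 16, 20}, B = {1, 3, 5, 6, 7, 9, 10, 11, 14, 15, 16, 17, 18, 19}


LHS: A ∪ B = {1, 3, 5, 6, 7, 9, 10, 11, 14, 15, 16, 17, 18, 19, 20}
(A ∪ B)' = U \ (A ∪ B) = {2, 4, 8, 12, 13}
A' = {2, 4, 6, 7, 8, 10, 11, 12, 13, 17, 18, 19}, B' = {2, 4, 8, 12, 13, 20}
Claimed RHS: A' ∩ B' = {2, 4, 8, 12, 13}
Identity is VALID: LHS = RHS = {2, 4, 8, 12, 13} ✓

Identity is valid. (A ∪ B)' = A' ∩ B' = {2, 4, 8, 12, 13}


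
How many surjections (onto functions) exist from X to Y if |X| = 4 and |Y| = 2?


n = |X| = 4, k = |Y| = 2. Surjections via inclusion-exclusion:
S(n,k) = Σ(-1)^i × C(k,i) × (k-i)^n, i=0 to k
i=0: (-1)^0×C(2,0)×2^4 = 16
i=1: (-1)^1×C(2,1)×1^4 = -2
i=2: (-1)^2×C(2,2)×0^4 = 0
Total = 14

Number of surjections = 14


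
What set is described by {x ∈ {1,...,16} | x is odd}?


Checking each candidate:
Condition: odd numbers in {1,...,16}
Result = {1, 3, 5, 7, 9, 11, 13, 15}

{1, 3, 5, 7, 9, 11, 13, 15}


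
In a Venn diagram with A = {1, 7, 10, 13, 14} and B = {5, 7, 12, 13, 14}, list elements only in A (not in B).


A = {1, 7, 10, 13, 14}
B = {5, 7, 12, 13, 14}
Region: only in A (not in B)
Elements: {1, 10}

Elements only in A (not in B): {1, 10}


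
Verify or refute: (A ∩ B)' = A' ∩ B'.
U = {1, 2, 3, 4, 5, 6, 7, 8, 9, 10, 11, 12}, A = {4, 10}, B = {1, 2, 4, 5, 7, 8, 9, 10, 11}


LHS: A ∩ B = {4, 10}
(A ∩ B)' = U \ (A ∩ B) = {1, 2, 3, 5, 6, 7, 8, 9, 11, 12}
A' = {1, 2, 3, 5, 6, 7, 8, 9, 11, 12}, B' = {3, 6, 12}
Claimed RHS: A' ∩ B' = {3, 6, 12}
Identity is INVALID: LHS = {1, 2, 3, 5, 6, 7, 8, 9, 11, 12} but the RHS claimed here equals {3, 6, 12}. The correct form is (A ∩ B)' = A' ∪ B'.

Identity is invalid: (A ∩ B)' = {1, 2, 3, 5, 6, 7, 8, 9, 11, 12} but A' ∩ B' = {3, 6, 12}. The correct De Morgan law is (A ∩ B)' = A' ∪ B'.


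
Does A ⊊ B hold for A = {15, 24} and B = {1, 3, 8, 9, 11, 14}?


A ⊂ B requires: A ⊆ B AND A ≠ B.
A ⊆ B? No
A ⊄ B, so A is not a proper subset.

No, A is not a proper subset of B


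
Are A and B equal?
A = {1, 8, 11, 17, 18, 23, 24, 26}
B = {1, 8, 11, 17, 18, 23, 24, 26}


Two sets are equal iff they have exactly the same elements.
A = {1, 8, 11, 17, 18, 23, 24, 26}
B = {1, 8, 11, 17, 18, 23, 24, 26}
Same elements → A = B

Yes, A = B


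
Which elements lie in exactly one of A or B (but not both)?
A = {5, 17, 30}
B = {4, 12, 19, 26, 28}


A △ B = (A \ B) ∪ (B \ A) = elements in exactly one of A or B
A \ B = {5, 17, 30}
B \ A = {4, 12, 19, 26, 28}
A △ B = {4, 5, 12, 17, 19, 26, 28, 30}

A △ B = {4, 5, 12, 17, 19, 26, 28, 30}
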